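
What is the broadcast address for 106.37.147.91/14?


Network: 106.36.0.0/14
Host bits = 18
Set all host bits to 1:
Broadcast: 106.39.255.255


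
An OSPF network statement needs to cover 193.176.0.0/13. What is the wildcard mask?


Subnet mask: 255.248.0.0
Wildcard = 255.255.255.255 - subnet mask
255 - 255 = 0
255 - 248 = 7
255 - 0 = 255
255 - 0 = 255
Wildcard: 0.7.255.255


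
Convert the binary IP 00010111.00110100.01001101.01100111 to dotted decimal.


00010111 = 23
00110100 = 52
01001101 = 77
01100111 = 103
IP: 23.52.77.103


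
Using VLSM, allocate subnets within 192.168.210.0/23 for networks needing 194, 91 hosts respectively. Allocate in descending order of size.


194 hosts -> /24 (254 usable): 192.168.210.0/24
91 hosts -> /25 (126 usable): 192.168.211.0/25
Allocation: 192.168.210.0/24 (194 hosts, 254 usable); 192.168.211.0/25 (91 hosts, 126 usable)


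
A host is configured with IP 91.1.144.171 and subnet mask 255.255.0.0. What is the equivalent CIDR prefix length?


Binary: 11111111.11111111.00000000.00000000
Count leading 1s
Prefix: /16


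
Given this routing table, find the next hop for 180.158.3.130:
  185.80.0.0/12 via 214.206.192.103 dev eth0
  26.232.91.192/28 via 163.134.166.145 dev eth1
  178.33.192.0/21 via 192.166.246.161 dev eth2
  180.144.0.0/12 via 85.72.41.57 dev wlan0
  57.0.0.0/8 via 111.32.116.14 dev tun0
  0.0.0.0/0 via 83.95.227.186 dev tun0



Longest prefix match for 180.158.3.130:
  /12 185.80.0.0: no
  /28 26.232.91.192: no
  /21 178.33.192.0: no
  /12 180.144.0.0: MATCH
  /8 57.0.0.0: no
  /0 0.0.0.0: MATCH
Selected: next-hop 85.72.41.57 via wlan0 (matched /12)


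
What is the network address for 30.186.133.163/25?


IP:   00011110.10111010.10000101.10100011
Mask: 11111111.11111111.11111111.10000000
AND operation:
Net:  00011110.10111010.10000101.10000000
Network: 30.186.133.128/25


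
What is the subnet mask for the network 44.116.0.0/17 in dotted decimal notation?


/17 means 17 network bits, 15 host bits
Binary: 11111111111111111000000000000000
Mask: 255.255.128.0


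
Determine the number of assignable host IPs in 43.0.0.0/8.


Host bits = 32 - 8 = 24
Total addresses = 2^24 = 16777216
Usable = total - 2 (network and broadcast)
Usable hosts: 16777214


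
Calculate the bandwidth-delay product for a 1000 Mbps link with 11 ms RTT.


BDP = bandwidth * RTT
= 1000 Mbps * 11 ms
= 1000 * 1e6 * 11 / 1000 bits
= 11000000 bits
= 1375000 bytes
= 1342.7734 KB
BDP = 11000000 bits (1375000 bytes)


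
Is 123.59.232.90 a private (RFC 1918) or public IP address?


RFC 1918 private ranges:
  10.0.0.0/8 (10.0.0.0 - 10.255.255.255)
  172.16.0.0/12 (172.16.0.0 - 172.31.255.255)
  192.168.0.0/16 (192.168.0.0 - 192.168.255.255)
Public (not in any RFC 1918 range)


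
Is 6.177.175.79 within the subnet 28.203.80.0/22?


Subnet network: 28.203.80.0
Test IP AND mask: 6.177.172.0
No, 6.177.175.79 is not in 28.203.80.0/22


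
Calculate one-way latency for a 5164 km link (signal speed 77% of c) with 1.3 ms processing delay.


Speed = 0.77 * 3e5 km/s = 231000 km/s
Propagation delay = 5164 / 231000 = 0.0224 s = 22.355 ms
Processing delay = 1.3 ms
Total one-way latency = 23.655 ms


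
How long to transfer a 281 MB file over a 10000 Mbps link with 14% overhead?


Effective throughput = 10000 * (1 - 14/100) = 8600 Mbps
File size in Mb = 281 * 8 = 2248 Mb
Time = 2248 / 8600
Time = 0.2614 seconds


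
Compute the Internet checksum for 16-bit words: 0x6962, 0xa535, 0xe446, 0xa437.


Sum all words (with carry folding):
+ 0x6962 = 0x6962
+ 0xa535 = 0x0e98
+ 0xe446 = 0xf2de
+ 0xa437 = 0x9716
One's complement: ~0x9716
Checksum = 0x68e9


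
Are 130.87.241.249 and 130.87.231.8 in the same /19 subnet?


Mask: 255.255.224.0
130.87.241.249 AND mask = 130.87.224.0
130.87.231.8 AND mask = 130.87.224.0
Yes, same subnet (130.87.224.0)


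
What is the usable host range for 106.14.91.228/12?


Network: 106.0.0.0
Broadcast: 106.15.255.255
First usable = network + 1
Last usable = broadcast - 1
Range: 106.0.0.1 to 106.15.255.254


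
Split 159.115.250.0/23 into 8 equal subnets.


New prefix = 23 + 3 = 26
Each subnet has 64 addresses
  159.115.250.0/26
  159.115.250.64/26
  159.115.250.128/26
  159.115.250.192/26
  159.115.251.0/26
  159.115.251.64/26
  159.115.251.128/26
  159.115.251.192/26
Subnets: 159.115.250.0/26, 159.115.250.64/26, 159.115.250.128/26, 159.115.250.192/26, 159.115.251.0/26, 159.115.251.64/26, 159.115.251.128/26, 159.115.251.192/26


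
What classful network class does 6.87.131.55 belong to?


First octet: 6
Binary: 00000110
0xxxxxxx -> Class A (1-126)
Class A, default mask 255.0.0.0 (/8)


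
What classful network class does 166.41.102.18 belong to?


First octet: 166
Binary: 10100110
10xxxxxx -> Class B (128-191)
Class B, default mask 255.255.0.0 (/16)


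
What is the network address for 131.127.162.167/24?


IP:   10000011.01111111.10100010.10100111
Mask: 11111111.11111111.11111111.00000000
AND operation:
Net:  10000011.01111111.10100010.00000000
Network: 131.127.162.0/24


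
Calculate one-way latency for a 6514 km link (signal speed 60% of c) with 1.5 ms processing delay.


Speed = 0.6 * 3e5 km/s = 180000 km/s
Propagation delay = 6514 / 180000 = 0.0362 s = 36.1889 ms
Processing delay = 1.5 ms
Total one-way latency = 37.6889 ms


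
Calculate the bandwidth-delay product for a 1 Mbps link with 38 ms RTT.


BDP = bandwidth * RTT
= 1 Mbps * 38 ms
= 1 * 1e6 * 38 / 1000 bits
= 38000 bits
= 4750 bytes
= 4.6387 KB
BDP = 38000 bits (4750 bytes)


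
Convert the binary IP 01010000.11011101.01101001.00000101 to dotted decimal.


01010000 = 80
11011101 = 221
01101001 = 105
00000101 = 5
IP: 80.221.105.5


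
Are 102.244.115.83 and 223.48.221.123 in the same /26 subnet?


Mask: 255.255.255.192
102.244.115.83 AND mask = 102.244.115.64
223.48.221.123 AND mask = 223.48.221.64
No, different subnets (102.244.115.64 vs 223.48.221.64)


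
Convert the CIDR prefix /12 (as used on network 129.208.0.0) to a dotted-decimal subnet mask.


/12 means 12 network bits, 20 host bits
Binary: 11111111111100000000000000000000
Mask: 255.240.0.0


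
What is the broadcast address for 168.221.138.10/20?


Network: 168.221.128.0/20
Host bits = 12
Set all host bits to 1:
Broadcast: 168.221.143.255


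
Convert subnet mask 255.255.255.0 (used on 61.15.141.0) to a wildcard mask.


Subnet mask: 255.255.255.0
Wildcard = 255.255.255.255 - subnet mask
255 - 255 = 0
255 - 255 = 0
255 - 255 = 0
255 - 0 = 255
Wildcard: 0.0.0.255


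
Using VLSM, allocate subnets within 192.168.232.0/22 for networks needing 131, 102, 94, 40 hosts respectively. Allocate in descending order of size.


131 hosts -> /24 (254 usable): 192.168.232.0/24
102 hosts -> /25 (126 usable): 192.168.233.0/25
94 hosts -> /25 (126 usable): 192.168.233.128/25
40 hosts -> /26 (62 usable): 192.168.234.0/26
Allocation: 192.168.232.0/24 (131 hosts, 254 usable); 192.168.233.0/25 (102 hosts, 126 usable); 192.168.233.128/25 (94 hosts, 126 usable); 192.168.234.0/26 (40 hosts, 62 usable)


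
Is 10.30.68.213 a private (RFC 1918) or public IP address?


RFC 1918 private ranges:
  10.0.0.0/8 (10.0.0.0 - 10.255.255.255)
  172.16.0.0/12 (172.16.0.0 - 172.31.255.255)
  192.168.0.0/16 (192.168.0.0 - 192.168.255.255)
Private (in 10.0.0.0/8)


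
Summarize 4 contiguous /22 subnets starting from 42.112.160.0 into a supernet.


Original prefix: /22
Number of subnets: 4 = 2^2
New prefix = 22 - 2 = 20
Supernet: 42.112.160.0/20


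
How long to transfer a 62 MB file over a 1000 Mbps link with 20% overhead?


Effective throughput = 1000 * (1 - 20/100) = 800 Mbps
File size in Mb = 62 * 8 = 496 Mb
Time = 496 / 800
Time = 0.62 seconds


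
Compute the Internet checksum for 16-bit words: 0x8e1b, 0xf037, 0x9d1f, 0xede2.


Sum all words (with carry folding):
+ 0x8e1b = 0x8e1b
+ 0xf037 = 0x7e53
+ 0x9d1f = 0x1b73
+ 0xede2 = 0x0956
One's complement: ~0x0956
Checksum = 0xf6a9


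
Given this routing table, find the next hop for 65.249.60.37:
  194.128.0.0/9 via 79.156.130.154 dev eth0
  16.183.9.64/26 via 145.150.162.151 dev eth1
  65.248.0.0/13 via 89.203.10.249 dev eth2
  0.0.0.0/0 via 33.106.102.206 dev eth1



Longest prefix match for 65.249.60.37:
  /9 194.128.0.0: no
  /26 16.183.9.64: no
  /13 65.248.0.0: MATCH
  /0 0.0.0.0: MATCH
Selected: next-hop 89.203.10.249 via eth2 (matched /13)


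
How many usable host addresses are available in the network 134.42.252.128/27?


Host bits = 32 - 27 = 5
Total addresses = 2^5 = 32
Usable = total - 2 (network and broadcast)
Usable hosts: 30


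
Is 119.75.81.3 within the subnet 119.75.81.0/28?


Subnet network: 119.75.81.0
Test IP AND mask: 119.75.81.0
Yes, 119.75.81.3 is in 119.75.81.0/28


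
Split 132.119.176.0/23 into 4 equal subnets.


New prefix = 23 + 2 = 25
Each subnet has 128 addresses
  132.119.176.0/25
  132.119.176.128/25
  132.119.177.0/25
  132.119.177.128/25
Subnets: 132.119.176.0/25, 132.119.176.128/25, 132.119.177.0/25, 132.119.177.128/25


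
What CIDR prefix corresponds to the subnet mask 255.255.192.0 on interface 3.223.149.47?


Binary: 11111111.11111111.11000000.00000000
Count leading 1s
Prefix: /18


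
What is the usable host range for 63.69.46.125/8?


Network: 63.0.0.0
Broadcast: 63.255.255.255
First usable = network + 1
Last usable = broadcast - 1
Range: 63.0.0.1 to 63.255.255.254


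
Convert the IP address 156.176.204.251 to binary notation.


156 = 10011100
176 = 10110000
204 = 11001100
251 = 11111011
Binary: 10011100.10110000.11001100.11111011


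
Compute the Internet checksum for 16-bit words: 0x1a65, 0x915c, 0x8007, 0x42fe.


Sum all words (with carry folding):
+ 0x1a65 = 0x1a65
+ 0x915c = 0xabc1
+ 0x8007 = 0x2bc9
+ 0x42fe = 0x6ec7
One's complement: ~0x6ec7
Checksum = 0x9138


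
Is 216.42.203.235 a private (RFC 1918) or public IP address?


RFC 1918 private ranges:
  10.0.0.0/8 (10.0.0.0 - 10.255.255.255)
  172.16.0.0/12 (172.16.0.0 - 172.31.255.255)
  192.168.0.0/16 (192.168.0.0 - 192.168.255.255)
Public (not in any RFC 1918 range)


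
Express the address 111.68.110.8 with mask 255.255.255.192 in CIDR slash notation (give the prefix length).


Binary: 11111111.11111111.11111111.11000000
Count leading 1s
Prefix: /26


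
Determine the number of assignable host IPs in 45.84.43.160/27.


Host bits = 32 - 27 = 5
Total addresses = 2^5 = 32
Usable = total - 2 (network and broadcast)
Usable hosts: 30


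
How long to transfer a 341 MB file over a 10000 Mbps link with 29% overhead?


Effective throughput = 10000 * (1 - 29/100) = 7100 Mbps
File size in Mb = 341 * 8 = 2728 Mb
Time = 2728 / 7100
Time = 0.3842 seconds


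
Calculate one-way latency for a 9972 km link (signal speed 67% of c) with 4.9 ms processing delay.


Speed = 0.67 * 3e5 km/s = 201000 km/s
Propagation delay = 9972 / 201000 = 0.0496 s = 49.6119 ms
Processing delay = 4.9 ms
Total one-way latency = 54.5119 ms


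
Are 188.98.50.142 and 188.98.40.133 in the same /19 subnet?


Mask: 255.255.224.0
188.98.50.142 AND mask = 188.98.32.0
188.98.40.133 AND mask = 188.98.32.0
Yes, same subnet (188.98.32.0)


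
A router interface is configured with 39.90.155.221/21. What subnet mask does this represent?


/21 means 21 network bits, 11 host bits
Binary: 11111111111111111111100000000000
Mask: 255.255.248.0


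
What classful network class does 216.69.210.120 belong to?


First octet: 216
Binary: 11011000
110xxxxx -> Class C (192-223)
Class C, default mask 255.255.255.0 (/24)


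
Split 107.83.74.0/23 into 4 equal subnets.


New prefix = 23 + 2 = 25
Each subnet has 128 addresses
  107.83.74.0/25
  107.83.74.128/25
  107.83.75.0/25
  107.83.75.128/25
Subnets: 107.83.74.0/25, 107.83.74.128/25, 107.83.75.0/25, 107.83.75.128/25


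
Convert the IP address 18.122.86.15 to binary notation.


18 = 00010010
122 = 01111010
86 = 01010110
15 = 00001111
Binary: 00010010.01111010.01010110.00001111


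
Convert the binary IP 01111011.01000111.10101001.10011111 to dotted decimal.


01111011 = 123
01000111 = 71
10101001 = 169
10011111 = 159
IP: 123.71.169.159


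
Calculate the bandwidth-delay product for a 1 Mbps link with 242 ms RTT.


BDP = bandwidth * RTT
= 1 Mbps * 242 ms
= 1 * 1e6 * 242 / 1000 bits
= 242000 bits
= 30250 bytes
= 29.541 KB
BDP = 242000 bits (30250 bytes)


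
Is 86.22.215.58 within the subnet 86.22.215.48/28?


Subnet network: 86.22.215.48
Test IP AND mask: 86.22.215.48
Yes, 86.22.215.58 is in 86.22.215.48/28


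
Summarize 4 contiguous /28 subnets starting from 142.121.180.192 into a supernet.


Original prefix: /28
Number of subnets: 4 = 2^2
New prefix = 28 - 2 = 26
Supernet: 142.121.180.192/26


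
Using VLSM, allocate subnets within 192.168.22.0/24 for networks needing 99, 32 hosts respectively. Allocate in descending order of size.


99 hosts -> /25 (126 usable): 192.168.22.0/25
32 hosts -> /26 (62 usable): 192.168.22.128/26
Allocation: 192.168.22.0/25 (99 hosts, 126 usable); 192.168.22.128/26 (32 hosts, 62 usable)


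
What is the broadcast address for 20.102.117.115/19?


Network: 20.102.96.0/19
Host bits = 13
Set all host bits to 1:
Broadcast: 20.102.127.255


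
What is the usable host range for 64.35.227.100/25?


Network: 64.35.227.0
Broadcast: 64.35.227.127
First usable = network + 1
Last usable = broadcast - 1
Range: 64.35.227.1 to 64.35.227.126


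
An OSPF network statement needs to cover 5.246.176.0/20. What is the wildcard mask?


Subnet mask: 255.255.240.0
Wildcard = 255.255.255.255 - subnet mask
255 - 255 = 0
255 - 255 = 0
255 - 240 = 15
255 - 0 = 255
Wildcard: 0.0.15.255


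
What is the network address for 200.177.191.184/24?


IP:   11001000.10110001.10111111.10111000
Mask: 11111111.11111111.11111111.00000000
AND operation:
Net:  11001000.10110001.10111111.00000000
Network: 200.177.191.0/24


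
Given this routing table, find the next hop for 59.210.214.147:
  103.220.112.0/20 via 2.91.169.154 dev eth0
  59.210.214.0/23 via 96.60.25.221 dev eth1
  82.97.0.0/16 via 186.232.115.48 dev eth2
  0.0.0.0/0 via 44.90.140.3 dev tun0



Longest prefix match for 59.210.214.147:
  /20 103.220.112.0: no
  /23 59.210.214.0: MATCH
  /16 82.97.0.0: no
  /0 0.0.0.0: MATCH
Selected: next-hop 96.60.25.221 via eth1 (matched /23)


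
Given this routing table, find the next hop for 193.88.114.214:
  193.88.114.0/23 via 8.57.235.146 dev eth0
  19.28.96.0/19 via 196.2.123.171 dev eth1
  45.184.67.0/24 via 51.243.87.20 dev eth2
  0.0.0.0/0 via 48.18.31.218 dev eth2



Longest prefix match for 193.88.114.214:
  /23 193.88.114.0: MATCH
  /19 19.28.96.0: no
  /24 45.184.67.0: no
  /0 0.0.0.0: MATCH
Selected: next-hop 8.57.235.146 via eth0 (matched /23)


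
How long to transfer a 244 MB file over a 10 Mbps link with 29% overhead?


Effective throughput = 10 * (1 - 29/100) = 7.1 Mbps
File size in Mb = 244 * 8 = 1952 Mb
Time = 1952 / 7.1
Time = 274.9296 seconds


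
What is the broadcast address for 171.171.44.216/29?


Network: 171.171.44.216/29
Host bits = 3
Set all host bits to 1:
Broadcast: 171.171.44.223


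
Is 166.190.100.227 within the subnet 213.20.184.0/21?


Subnet network: 213.20.184.0
Test IP AND mask: 166.190.96.0
No, 166.190.100.227 is not in 213.20.184.0/21


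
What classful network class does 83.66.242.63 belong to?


First octet: 83
Binary: 01010011
0xxxxxxx -> Class A (1-126)
Class A, default mask 255.0.0.0 (/8)


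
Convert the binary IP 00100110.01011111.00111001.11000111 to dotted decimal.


00100110 = 38
01011111 = 95
00111001 = 57
11000111 = 199
IP: 38.95.57.199


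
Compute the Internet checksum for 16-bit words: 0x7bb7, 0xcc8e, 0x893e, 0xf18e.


Sum all words (with carry folding):
+ 0x7bb7 = 0x7bb7
+ 0xcc8e = 0x4846
+ 0x893e = 0xd184
+ 0xf18e = 0xc313
One's complement: ~0xc313
Checksum = 0x3cec


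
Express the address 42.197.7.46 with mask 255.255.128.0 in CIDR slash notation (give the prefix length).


Binary: 11111111.11111111.10000000.00000000
Count leading 1s
Prefix: /17


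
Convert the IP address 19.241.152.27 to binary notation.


19 = 00010011
241 = 11110001
152 = 10011000
27 = 00011011
Binary: 00010011.11110001.10011000.00011011


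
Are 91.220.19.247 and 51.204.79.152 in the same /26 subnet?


Mask: 255.255.255.192
91.220.19.247 AND mask = 91.220.19.192
51.204.79.152 AND mask = 51.204.79.128
No, different subnets (91.220.19.192 vs 51.204.79.128)


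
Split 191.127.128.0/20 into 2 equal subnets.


New prefix = 20 + 1 = 21
Each subnet has 2048 addresses
  191.127.128.0/21
  191.127.136.0/21
Subnets: 191.127.128.0/21, 191.127.136.0/21


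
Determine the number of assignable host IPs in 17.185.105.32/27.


Host bits = 32 - 27 = 5
Total addresses = 2^5 = 32
Usable = total - 2 (network and broadcast)
Usable hosts: 30


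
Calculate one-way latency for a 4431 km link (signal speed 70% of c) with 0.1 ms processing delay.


Speed = 0.7 * 3e5 km/s = 210000 km/s
Propagation delay = 4431 / 210000 = 0.0211 s = 21.1 ms
Processing delay = 0.1 ms
Total one-way latency = 21.2 ms


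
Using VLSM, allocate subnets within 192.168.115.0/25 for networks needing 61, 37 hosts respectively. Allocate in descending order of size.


61 hosts -> /26 (62 usable): 192.168.115.0/26
37 hosts -> /26 (62 usable): 192.168.115.64/26
Allocation: 192.168.115.0/26 (61 hosts, 62 usable); 192.168.115.64/26 (37 hosts, 62 usable)


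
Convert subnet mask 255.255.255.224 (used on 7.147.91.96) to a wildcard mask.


Subnet mask: 255.255.255.224
Wildcard = 255.255.255.255 - subnet mask
255 - 255 = 0
255 - 255 = 0
255 - 255 = 0
255 - 224 = 31
Wildcard: 0.0.0.31


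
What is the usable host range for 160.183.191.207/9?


Network: 160.128.0.0
Broadcast: 160.255.255.255
First usable = network + 1
Last usable = broadcast - 1
Range: 160.128.0.1 to 160.255.255.254


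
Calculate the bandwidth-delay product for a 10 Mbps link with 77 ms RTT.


BDP = bandwidth * RTT
= 10 Mbps * 77 ms
= 10 * 1e6 * 77 / 1000 bits
= 770000 bits
= 96250 bytes
= 93.9941 KB
BDP = 770000 bits (96250 bytes)


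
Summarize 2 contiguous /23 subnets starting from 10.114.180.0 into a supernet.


Original prefix: /23
Number of subnets: 2 = 2^1
New prefix = 23 - 1 = 22
Supernet: 10.114.180.0/22


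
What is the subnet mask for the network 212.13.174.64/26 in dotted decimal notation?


/26 means 26 network bits, 6 host bits
Binary: 11111111111111111111111111000000
Mask: 255.255.255.192


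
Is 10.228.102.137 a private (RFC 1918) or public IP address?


RFC 1918 private ranges:
  10.0.0.0/8 (10.0.0.0 - 10.255.255.255)
  172.16.0.0/12 (172.16.0.0 - 172.31.255.255)
  192.168.0.0/16 (192.168.0.0 - 192.168.255.255)
Private (in 10.0.0.0/8)


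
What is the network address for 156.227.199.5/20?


IP:   10011100.11100011.11000111.00000101
Mask: 11111111.11111111.11110000.00000000
AND operation:
Net:  10011100.11100011.11000000.00000000
Network: 156.227.192.0/20


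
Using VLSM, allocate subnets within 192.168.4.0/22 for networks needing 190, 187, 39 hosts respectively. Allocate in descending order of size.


190 hosts -> /24 (254 usable): 192.168.4.0/24
187 hosts -> /24 (254 usable): 192.168.5.0/24
39 hosts -> /26 (62 usable): 192.168.6.0/26
Allocation: 192.168.4.0/24 (190 hosts, 254 usable); 192.168.5.0/24 (187 hosts, 254 usable); 192.168.6.0/26 (39 hosts, 62 usable)


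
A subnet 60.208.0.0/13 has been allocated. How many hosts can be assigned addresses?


Host bits = 32 - 13 = 19
Total addresses = 2^19 = 524288
Usable = total - 2 (network and broadcast)
Usable hosts: 524286


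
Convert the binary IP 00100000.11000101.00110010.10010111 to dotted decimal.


00100000 = 32
11000101 = 197
00110010 = 50
10010111 = 151
IP: 32.197.50.151


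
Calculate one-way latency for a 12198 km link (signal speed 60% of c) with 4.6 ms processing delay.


Speed = 0.6 * 3e5 km/s = 180000 km/s
Propagation delay = 12198 / 180000 = 0.0678 s = 67.7667 ms
Processing delay = 4.6 ms
Total one-way latency = 72.3667 ms


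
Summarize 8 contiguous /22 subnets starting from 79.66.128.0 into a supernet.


Original prefix: /22
Number of subnets: 8 = 2^3
New prefix = 22 - 3 = 19
Supernet: 79.66.128.0/19


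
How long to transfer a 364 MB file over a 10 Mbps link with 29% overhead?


Effective throughput = 10 * (1 - 29/100) = 7.1 Mbps
File size in Mb = 364 * 8 = 2912 Mb
Time = 2912 / 7.1
Time = 410.1408 seconds


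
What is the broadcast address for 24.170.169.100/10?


Network: 24.128.0.0/10
Host bits = 22
Set all host bits to 1:
Broadcast: 24.191.255.255


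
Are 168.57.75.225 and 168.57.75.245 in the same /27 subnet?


Mask: 255.255.255.224
168.57.75.225 AND mask = 168.57.75.224
168.57.75.245 AND mask = 168.57.75.224
Yes, same subnet (168.57.75.224)


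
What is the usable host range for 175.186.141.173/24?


Network: 175.186.141.0
Broadcast: 175.186.141.255
First usable = network + 1
Last usable = broadcast - 1
Range: 175.186.141.1 to 175.186.141.254


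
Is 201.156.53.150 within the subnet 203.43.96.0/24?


Subnet network: 203.43.96.0
Test IP AND mask: 201.156.53.0
No, 201.156.53.150 is not in 203.43.96.0/24


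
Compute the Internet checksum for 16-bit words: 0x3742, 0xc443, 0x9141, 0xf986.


Sum all words (with carry folding):
+ 0x3742 = 0x3742
+ 0xc443 = 0xfb85
+ 0x9141 = 0x8cc7
+ 0xf986 = 0x864e
One's complement: ~0x864e
Checksum = 0x79b1


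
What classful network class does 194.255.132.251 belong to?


First octet: 194
Binary: 11000010
110xxxxx -> Class C (192-223)
Class C, default mask 255.255.255.0 (/24)


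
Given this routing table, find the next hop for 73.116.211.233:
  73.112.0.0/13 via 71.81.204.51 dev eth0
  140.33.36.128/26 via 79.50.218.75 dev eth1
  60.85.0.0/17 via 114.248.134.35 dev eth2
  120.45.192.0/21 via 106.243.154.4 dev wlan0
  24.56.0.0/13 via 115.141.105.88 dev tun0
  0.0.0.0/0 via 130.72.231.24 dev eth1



Longest prefix match for 73.116.211.233:
  /13 73.112.0.0: MATCH
  /26 140.33.36.128: no
  /17 60.85.0.0: no
  /21 120.45.192.0: no
  /13 24.56.0.0: no
  /0 0.0.0.0: MATCH
Selected: next-hop 71.81.204.51 via eth0 (matched /13)


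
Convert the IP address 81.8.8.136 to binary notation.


81 = 01010001
8 = 00001000
8 = 00001000
136 = 10001000
Binary: 01010001.00001000.00001000.10001000


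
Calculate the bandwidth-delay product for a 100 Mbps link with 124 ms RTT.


BDP = bandwidth * RTT
= 100 Mbps * 124 ms
= 100 * 1e6 * 124 / 1000 bits
= 12400000 bits
= 1550000 bytes
= 1513.6719 KB
BDP = 12400000 bits (1550000 bytes)


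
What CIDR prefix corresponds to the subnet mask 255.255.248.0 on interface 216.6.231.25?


Binary: 11111111.11111111.11111000.00000000
Count leading 1s
Prefix: /21


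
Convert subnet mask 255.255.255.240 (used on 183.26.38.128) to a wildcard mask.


Subnet mask: 255.255.255.240
Wildcard = 255.255.255.255 - subnet mask
255 - 255 = 0
255 - 255 = 0
255 - 255 = 0
255 - 240 = 15
Wildcard: 0.0.0.15


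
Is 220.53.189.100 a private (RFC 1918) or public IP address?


RFC 1918 private ranges:
  10.0.0.0/8 (10.0.0.0 - 10.255.255.255)
  172.16.0.0/12 (172.16.0.0 - 172.31.255.255)
  192.168.0.0/16 (192.168.0.0 - 192.168.255.255)
Public (not in any RFC 1918 range)


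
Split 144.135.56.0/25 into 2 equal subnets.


New prefix = 25 + 1 = 26
Each subnet has 64 addresses
  144.135.56.0/26
  144.135.56.64/26
Subnets: 144.135.56.0/26, 144.135.56.64/26


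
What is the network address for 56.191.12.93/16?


IP:   00111000.10111111.00001100.01011101
Mask: 11111111.11111111.00000000.00000000
AND operation:
Net:  00111000.10111111.00000000.00000000
Network: 56.191.0.0/16


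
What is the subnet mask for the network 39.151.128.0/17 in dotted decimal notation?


/17 means 17 network bits, 15 host bits
Binary: 11111111111111111000000000000000
Mask: 255.255.128.0


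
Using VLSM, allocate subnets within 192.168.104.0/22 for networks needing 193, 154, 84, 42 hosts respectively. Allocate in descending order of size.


193 hosts -> /24 (254 usable): 192.168.104.0/24
154 hosts -> /24 (254 usable): 192.168.105.0/24
84 hosts -> /25 (126 usable): 192.168.106.0/25
42 hosts -> /26 (62 usable): 192.168.106.128/26
Allocation: 192.168.104.0/24 (193 hosts, 254 usable); 192.168.105.0/24 (154 hosts, 254 usable); 192.168.106.0/25 (84 hosts, 126 usable); 192.168.106.128/26 (42 hosts, 62 usable)


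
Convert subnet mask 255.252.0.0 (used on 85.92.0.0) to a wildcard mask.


Subnet mask: 255.252.0.0
Wildcard = 255.255.255.255 - subnet mask
255 - 255 = 0
255 - 252 = 3
255 - 0 = 255
255 - 0 = 255
Wildcard: 0.3.255.255


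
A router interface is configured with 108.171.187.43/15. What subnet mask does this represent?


/15 means 15 network bits, 17 host bits
Binary: 11111111111111100000000000000000
Mask: 255.254.0.0


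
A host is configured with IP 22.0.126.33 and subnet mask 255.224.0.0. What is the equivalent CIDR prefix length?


Binary: 11111111.11100000.00000000.00000000
Count leading 1s
Prefix: /11


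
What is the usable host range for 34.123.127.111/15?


Network: 34.122.0.0
Broadcast: 34.123.255.255
First usable = network + 1
Last usable = broadcast - 1
Range: 34.122.0.1 to 34.123.255.254


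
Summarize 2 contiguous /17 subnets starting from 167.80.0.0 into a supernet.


Original prefix: /17
Number of subnets: 2 = 2^1
New prefix = 17 - 1 = 16
Supernet: 167.80.0.0/16


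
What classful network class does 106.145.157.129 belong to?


First octet: 106
Binary: 01101010
0xxxxxxx -> Class A (1-126)
Class A, default mask 255.0.0.0 (/8)


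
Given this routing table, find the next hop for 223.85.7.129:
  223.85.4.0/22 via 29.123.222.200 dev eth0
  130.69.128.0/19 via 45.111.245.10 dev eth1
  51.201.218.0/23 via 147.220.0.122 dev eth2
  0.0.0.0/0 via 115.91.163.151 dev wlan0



Longest prefix match for 223.85.7.129:
  /22 223.85.4.0: MATCH
  /19 130.69.128.0: no
  /23 51.201.218.0: no
  /0 0.0.0.0: MATCH
Selected: next-hop 29.123.222.200 via eth0 (matched /22)


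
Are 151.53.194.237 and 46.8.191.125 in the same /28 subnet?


Mask: 255.255.255.240
151.53.194.237 AND mask = 151.53.194.224
46.8.191.125 AND mask = 46.8.191.112
No, different subnets (151.53.194.224 vs 46.8.191.112)


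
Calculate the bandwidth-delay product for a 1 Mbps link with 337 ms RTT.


BDP = bandwidth * RTT
= 1 Mbps * 337 ms
= 1 * 1e6 * 337 / 1000 bits
= 337000 bits
= 42125 bytes
= 41.1377 KB
BDP = 337000 bits (42125 bytes)


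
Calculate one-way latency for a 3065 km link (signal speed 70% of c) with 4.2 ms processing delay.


Speed = 0.7 * 3e5 km/s = 210000 km/s
Propagation delay = 3065 / 210000 = 0.0146 s = 14.5952 ms
Processing delay = 4.2 ms
Total one-way latency = 18.7952 ms


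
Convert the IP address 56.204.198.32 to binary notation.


56 = 00111000
204 = 11001100
198 = 11000110
32 = 00100000
Binary: 00111000.11001100.11000110.00100000


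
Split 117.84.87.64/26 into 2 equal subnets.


New prefix = 26 + 1 = 27
Each subnet has 32 addresses
  117.84.87.64/27
  117.84.87.96/27
Subnets: 117.84.87.64/27, 117.84.87.96/27


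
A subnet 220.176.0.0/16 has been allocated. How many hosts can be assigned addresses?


Host bits = 32 - 16 = 16
Total addresses = 2^16 = 65536
Usable = total - 2 (network and broadcast)
Usable hosts: 65534


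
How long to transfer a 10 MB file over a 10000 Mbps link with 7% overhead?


Effective throughput = 10000 * (1 - 7/100) = 9300 Mbps
File size in Mb = 10 * 8 = 80 Mb
Time = 80 / 9300
Time = 0.0086 seconds


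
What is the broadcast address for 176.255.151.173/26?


Network: 176.255.151.128/26
Host bits = 6
Set all host bits to 1:
Broadcast: 176.255.151.191


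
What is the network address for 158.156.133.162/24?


IP:   10011110.10011100.10000101.10100010
Mask: 11111111.11111111.11111111.00000000
AND operation:
Net:  10011110.10011100.10000101.00000000
Network: 158.156.133.0/24


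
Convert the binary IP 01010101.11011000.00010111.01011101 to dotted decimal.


01010101 = 85
11011000 = 216
00010111 = 23
01011101 = 93
IP: 85.216.23.93


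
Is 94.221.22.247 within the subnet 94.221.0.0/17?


Subnet network: 94.221.0.0
Test IP AND mask: 94.221.0.0
Yes, 94.221.22.247 is in 94.221.0.0/17


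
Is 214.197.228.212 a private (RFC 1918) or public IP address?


RFC 1918 private ranges:
  10.0.0.0/8 (10.0.0.0 - 10.255.255.255)
  172.16.0.0/12 (172.16.0.0 - 172.31.255.255)
  192.168.0.0/16 (192.168.0.0 - 192.168.255.255)
Public (not in any RFC 1918 range)


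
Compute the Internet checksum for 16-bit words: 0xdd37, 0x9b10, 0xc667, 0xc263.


Sum all words (with carry folding):
+ 0xdd37 = 0xdd37
+ 0x9b10 = 0x7848
+ 0xc667 = 0x3eb0
+ 0xc263 = 0x0114
One's complement: ~0x0114
Checksum = 0xfeeb


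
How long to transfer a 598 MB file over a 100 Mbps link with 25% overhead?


Effective throughput = 100 * (1 - 25/100) = 75 Mbps
File size in Mb = 598 * 8 = 4784 Mb
Time = 4784 / 75
Time = 63.7867 seconds


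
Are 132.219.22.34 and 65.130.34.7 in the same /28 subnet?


Mask: 255.255.255.240
132.219.22.34 AND mask = 132.219.22.32
65.130.34.7 AND mask = 65.130.34.0
No, different subnets (132.219.22.32 vs 65.130.34.0)


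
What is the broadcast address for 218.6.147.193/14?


Network: 218.4.0.0/14
Host bits = 18
Set all host bits to 1:
Broadcast: 218.7.255.255


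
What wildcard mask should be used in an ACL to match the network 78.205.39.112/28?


Subnet mask: 255.255.255.240
Wildcard = 255.255.255.255 - subnet mask
255 - 255 = 0
255 - 255 = 0
255 - 255 = 0
255 - 240 = 15
Wildcard: 0.0.0.15


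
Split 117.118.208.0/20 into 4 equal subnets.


New prefix = 20 + 2 = 22
Each subnet has 1024 addresses
  117.118.208.0/22
  117.118.212.0/22
  117.118.216.0/22
  117.118.220.0/22
Subnets: 117.118.208.0/22, 117.118.212.0/22, 117.118.216.0/22, 117.118.220.0/22


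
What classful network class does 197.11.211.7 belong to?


First octet: 197
Binary: 11000101
110xxxxx -> Class C (192-223)
Class C, default mask 255.255.255.0 (/24)


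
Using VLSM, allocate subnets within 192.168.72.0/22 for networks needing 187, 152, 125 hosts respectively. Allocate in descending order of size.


187 hosts -> /24 (254 usable): 192.168.72.0/24
152 hosts -> /24 (254 usable): 192.168.73.0/24
125 hosts -> /25 (126 usable): 192.168.74.0/25
Allocation: 192.168.72.0/24 (187 hosts, 254 usable); 192.168.73.0/24 (152 hosts, 254 usable); 192.168.74.0/25 (125 hosts, 126 usable)


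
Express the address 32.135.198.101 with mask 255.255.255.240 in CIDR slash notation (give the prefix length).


Binary: 11111111.11111111.11111111.11110000
Count leading 1s
Prefix: /28


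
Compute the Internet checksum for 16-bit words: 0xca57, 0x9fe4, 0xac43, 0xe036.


Sum all words (with carry folding):
+ 0xca57 = 0xca57
+ 0x9fe4 = 0x6a3c
+ 0xac43 = 0x1680
+ 0xe036 = 0xf6b6
One's complement: ~0xf6b6
Checksum = 0x0949


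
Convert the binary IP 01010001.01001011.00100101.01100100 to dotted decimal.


01010001 = 81
01001011 = 75
00100101 = 37
01100100 = 100
IP: 81.75.37.100


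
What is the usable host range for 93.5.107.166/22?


Network: 93.5.104.0
Broadcast: 93.5.107.255
First usable = network + 1
Last usable = broadcast - 1
Range: 93.5.104.1 to 93.5.107.254


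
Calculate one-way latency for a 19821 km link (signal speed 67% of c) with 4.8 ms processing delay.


Speed = 0.67 * 3e5 km/s = 201000 km/s
Propagation delay = 19821 / 201000 = 0.0986 s = 98.6119 ms
Processing delay = 4.8 ms
Total one-way latency = 103.4119 ms


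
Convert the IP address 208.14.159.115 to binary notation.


208 = 11010000
14 = 00001110
159 = 10011111
115 = 01110011
Binary: 11010000.00001110.10011111.01110011


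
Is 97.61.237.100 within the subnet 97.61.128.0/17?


Subnet network: 97.61.128.0
Test IP AND mask: 97.61.128.0
Yes, 97.61.237.100 is in 97.61.128.0/17


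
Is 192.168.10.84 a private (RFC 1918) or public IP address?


RFC 1918 private ranges:
  10.0.0.0/8 (10.0.0.0 - 10.255.255.255)
  172.16.0.0/12 (172.16.0.0 - 172.31.255.255)
  192.168.0.0/16 (192.168.0.0 - 192.168.255.255)
Private (in 192.168.0.0/16)


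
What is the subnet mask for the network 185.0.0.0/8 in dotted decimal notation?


/8 means 8 network bits, 24 host bits
Binary: 11111111000000000000000000000000
Mask: 255.0.0.0


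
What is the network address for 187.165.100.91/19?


IP:   10111011.10100101.01100100.01011011
Mask: 11111111.11111111.11100000.00000000
AND operation:
Net:  10111011.10100101.01100000.00000000
Network: 187.165.96.0/19


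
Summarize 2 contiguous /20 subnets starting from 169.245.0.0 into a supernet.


Original prefix: /20
Number of subnets: 2 = 2^1
New prefix = 20 - 1 = 19
Supernet: 169.245.0.0/19


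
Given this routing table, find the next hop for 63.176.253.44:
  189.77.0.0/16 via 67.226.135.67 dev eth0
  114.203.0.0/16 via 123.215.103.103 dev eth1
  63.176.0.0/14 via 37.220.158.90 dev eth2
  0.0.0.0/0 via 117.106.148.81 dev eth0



Longest prefix match for 63.176.253.44:
  /16 189.77.0.0: no
  /16 114.203.0.0: no
  /14 63.176.0.0: MATCH
  /0 0.0.0.0: MATCH
Selected: next-hop 37.220.158.90 via eth2 (matched /14)


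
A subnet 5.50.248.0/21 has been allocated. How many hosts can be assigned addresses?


Host bits = 32 - 21 = 11
Total addresses = 2^11 = 2048
Usable = total - 2 (network and broadcast)
Usable hosts: 2046


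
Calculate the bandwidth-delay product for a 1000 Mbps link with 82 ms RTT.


BDP = bandwidth * RTT
= 1000 Mbps * 82 ms
= 1000 * 1e6 * 82 / 1000 bits
= 82000000 bits
= 10250000 bytes
= 10009.7656 KB
BDP = 82000000 bits (10250000 bytes)


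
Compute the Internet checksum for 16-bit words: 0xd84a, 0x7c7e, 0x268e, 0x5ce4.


Sum all words (with carry folding):
+ 0xd84a = 0xd84a
+ 0x7c7e = 0x54c9
+ 0x268e = 0x7b57
+ 0x5ce4 = 0xd83b
One's complement: ~0xd83b
Checksum = 0x27c4


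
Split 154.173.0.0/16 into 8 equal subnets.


New prefix = 16 + 3 = 19
Each subnet has 8192 addresses
  154.173.0.0/19
  154.173.32.0/19
  154.173.64.0/19
  154.173.96.0/19
  154.173.128.0/19
  154.173.160.0/19
  154.173.192.0/19
  154.173.224.0/19
Subnets: 154.173.0.0/19, 154.173.32.0/19, 154.173.64.0/19, 154.173.96.0/19, 154.173.128.0/19, 154.173.160.0/19, 154.173.192.0/19, 154.173.224.0/19


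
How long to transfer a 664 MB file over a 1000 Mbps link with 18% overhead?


Effective throughput = 1000 * (1 - 18/100) = 820.0 Mbps
File size in Mb = 664 * 8 = 5312 Mb
Time = 5312 / 820.0
Time = 6.478 seconds


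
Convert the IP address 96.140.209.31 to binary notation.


96 = 01100000
140 = 10001100
209 = 11010001
31 = 00011111
Binary: 01100000.10001100.11010001.00011111


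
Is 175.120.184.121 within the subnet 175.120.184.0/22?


Subnet network: 175.120.184.0
Test IP AND mask: 175.120.184.0
Yes, 175.120.184.121 is in 175.120.184.0/22


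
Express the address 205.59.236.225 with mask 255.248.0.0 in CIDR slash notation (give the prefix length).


Binary: 11111111.11111000.00000000.00000000
Count leading 1s
Prefix: /13


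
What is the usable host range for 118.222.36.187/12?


Network: 118.208.0.0
Broadcast: 118.223.255.255
First usable = network + 1
Last usable = broadcast - 1
Range: 118.208.0.1 to 118.223.255.254


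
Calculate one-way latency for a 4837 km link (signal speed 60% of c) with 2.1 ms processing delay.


Speed = 0.6 * 3e5 km/s = 180000 km/s
Propagation delay = 4837 / 180000 = 0.0269 s = 26.8722 ms
Processing delay = 2.1 ms
Total one-way latency = 28.9722 ms


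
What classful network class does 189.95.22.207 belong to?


First octet: 189
Binary: 10111101
10xxxxxx -> Class B (128-191)
Class B, default mask 255.255.0.0 (/16)


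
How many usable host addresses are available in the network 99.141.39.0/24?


Host bits = 32 - 24 = 8
Total addresses = 2^8 = 256
Usable = total - 2 (network and broadcast)
Usable hosts: 254


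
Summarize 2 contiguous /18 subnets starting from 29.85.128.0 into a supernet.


Original prefix: /18
Number of subnets: 2 = 2^1
New prefix = 18 - 1 = 17
Supernet: 29.85.128.0/17


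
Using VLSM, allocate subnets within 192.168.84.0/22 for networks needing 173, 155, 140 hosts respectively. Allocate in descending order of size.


173 hosts -> /24 (254 usable): 192.168.84.0/24
155 hosts -> /24 (254 usable): 192.168.85.0/24
140 hosts -> /24 (254 usable): 192.168.86.0/24
Allocation: 192.168.84.0/24 (173 hosts, 254 usable); 192.168.85.0/24 (155 hosts, 254 usable); 192.168.86.0/24 (140 hosts, 254 usable)


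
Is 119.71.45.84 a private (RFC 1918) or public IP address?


RFC 1918 private ranges:
  10.0.0.0/8 (10.0.0.0 - 10.255.255.255)
  172.16.0.0/12 (172.16.0.0 - 172.31.255.255)
  192.168.0.0/16 (192.168.0.0 - 192.168.255.255)
Public (not in any RFC 1918 range)


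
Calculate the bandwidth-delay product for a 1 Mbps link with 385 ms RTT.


BDP = bandwidth * RTT
= 1 Mbps * 385 ms
= 1 * 1e6 * 385 / 1000 bits
= 385000 bits
= 48125 bytes
= 46.9971 KB
BDP = 385000 bits (48125 bytes)


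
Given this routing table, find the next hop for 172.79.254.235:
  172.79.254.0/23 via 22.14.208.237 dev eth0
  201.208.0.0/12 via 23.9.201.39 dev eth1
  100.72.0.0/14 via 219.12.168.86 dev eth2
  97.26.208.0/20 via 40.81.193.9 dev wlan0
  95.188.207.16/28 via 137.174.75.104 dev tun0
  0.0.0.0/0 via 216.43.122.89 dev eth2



Longest prefix match for 172.79.254.235:
  /23 172.79.254.0: MATCH
  /12 201.208.0.0: no
  /14 100.72.0.0: no
  /20 97.26.208.0: no
  /28 95.188.207.16: no
  /0 0.0.0.0: MATCH
Selected: next-hop 22.14.208.237 via eth0 (matched /23)


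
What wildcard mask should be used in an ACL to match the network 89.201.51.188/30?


Subnet mask: 255.255.255.252
Wildcard = 255.255.255.255 - subnet mask
255 - 255 = 0
255 - 255 = 0
255 - 255 = 0
255 - 252 = 3
Wildcard: 0.0.0.3


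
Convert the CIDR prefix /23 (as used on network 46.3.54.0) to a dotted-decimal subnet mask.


/23 means 23 network bits, 9 host bits
Binary: 11111111111111111111111000000000
Mask: 255.255.254.0


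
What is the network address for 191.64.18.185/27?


IP:   10111111.01000000.00010010.10111001
Mask: 11111111.11111111.11111111.11100000
AND operation:
Net:  10111111.01000000.00010010.10100000
Network: 191.64.18.160/27


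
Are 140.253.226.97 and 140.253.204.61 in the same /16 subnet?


Mask: 255.255.0.0
140.253.226.97 AND mask = 140.253.0.0
140.253.204.61 AND mask = 140.253.0.0
Yes, same subnet (140.253.0.0)


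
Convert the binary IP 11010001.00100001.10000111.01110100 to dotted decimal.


11010001 = 209
00100001 = 33
10000111 = 135
01110100 = 116
IP: 209.33.135.116


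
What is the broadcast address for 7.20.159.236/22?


Network: 7.20.156.0/22
Host bits = 10
Set all host bits to 1:
Broadcast: 7.20.159.255


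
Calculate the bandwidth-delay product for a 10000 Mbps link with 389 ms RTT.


BDP = bandwidth * RTT
= 10000 Mbps * 389 ms
= 10000 * 1e6 * 389 / 1000 bits
= 3890000000 bits
= 486250000 bytes
= 474853.5156 KB
BDP = 3890000000 bits (486250000 bytes)


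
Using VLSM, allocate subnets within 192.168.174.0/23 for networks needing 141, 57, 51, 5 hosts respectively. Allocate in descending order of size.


141 hosts -> /24 (254 usable): 192.168.174.0/24
57 hosts -> /26 (62 usable): 192.168.175.0/26
51 hosts -> /26 (62 usable): 192.168.175.64/26
5 hosts -> /29 (6 usable): 192.168.175.128/29
Allocation: 192.168.174.0/24 (141 hosts, 254 usable); 192.168.175.0/26 (57 hosts, 62 usable); 192.168.175.64/26 (51 hosts, 62 usable); 192.168.175.128/29 (5 hosts, 6 usable)


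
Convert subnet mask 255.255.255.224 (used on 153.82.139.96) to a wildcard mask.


Subnet mask: 255.255.255.224
Wildcard = 255.255.255.255 - subnet mask
255 - 255 = 0
255 - 255 = 0
255 - 255 = 0
255 - 224 = 31
Wildcard: 0.0.0.31
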